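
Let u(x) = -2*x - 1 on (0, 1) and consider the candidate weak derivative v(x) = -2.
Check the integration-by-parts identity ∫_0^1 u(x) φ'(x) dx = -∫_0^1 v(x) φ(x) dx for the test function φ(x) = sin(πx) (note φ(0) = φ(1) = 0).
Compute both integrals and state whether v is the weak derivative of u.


LHS = 4/π, RHS = 4/π. Yes, v = u' weakly.

u(x) = -2*x - 1, classical derivative u'(x) = -2.
φ(x) = sin(πx), so φ'(x) = π*cos(π*x).
Note φ(0) = φ(1) = 0, so the boundary term u·φ vanishes.
LHS = ∫_0^1 u(x) φ'(x) dx = ∫_0^1 (-2*π*x*cos(π*x) - π*cos(π*x)) dx. Term by term:
  ∫_0^1 -π*cos(π*x) dx = 0;  ∫_0^1 -2*π*x*cos(π*x) dx = 4/π.
Sum: 0 + 4/π = 4/π.
So LHS = 4/π.
∫_0^1 v(x) φ(x) dx = ∫_0^1 (-2*sin(π*x)) dx. Term by term:
  ∫_0^1 -2*sin(π*x) dx = -4/π.
So RHS = -∫_0^1 v(x) φ(x) dx = 4/π.
LHS = RHS, so the identity holds for this test φ.
Moreover u is smooth here and v(x) = u'(x) = -2 pointwise, so the identity holds for every test function. Hence v is the weak derivative of u.


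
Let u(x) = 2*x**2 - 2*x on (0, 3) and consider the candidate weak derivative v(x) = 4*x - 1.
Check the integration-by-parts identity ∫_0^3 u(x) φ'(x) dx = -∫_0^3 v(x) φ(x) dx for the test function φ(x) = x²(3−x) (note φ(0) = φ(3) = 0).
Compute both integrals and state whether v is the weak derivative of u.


LHS = -351/10, RHS = -837/20. No, v is not the weak derivative of u.

u(x) = 2*x**2 - 2*x, classical derivative u'(x) = 4*x - 2.
φ(x) = x²(3−x), so φ'(x) = 3*x*(2 - x).
Note φ(0) = φ(3) = 0, so the boundary term u·φ vanishes.
LHS = ∫_0^3 u(x) φ'(x) dx = ∫_0^3 (-6*x^4 + 18*x^3 - 12*x^2) dx. Term by term:
  ∫_0^3 -6*x^4 dx = -1458/5;  ∫_0^3 18*x^3 dx = 729/2;  ∫_0^3 -12*x^2 dx = -108.
Sum: -1458/5 + 729/2 − 108 = -351/10.
So LHS = -351/10.
∫_0^3 v(x) φ(x) dx = ∫_0^3 (-4*x^4 + 13*x^3 - 3*x^2) dx. Term by term:
  ∫_0^3 -4*x^4 dx = -972/5;  ∫_0^3 13*x^3 dx = 1053/4;  ∫_0^3 -3*x^2 dx = -27.
Sum: -972/5 + 1053/4 − 27 = 837/20.
So RHS = -∫_0^3 v(x) φ(x) dx = -837/20.
LHS − RHS = 27/4 ≠ 0, so the identity fails.
(For a valid weak derivative the identity must hold for EVERY test function, in particular this one. The failure shows v is NOT the weak derivative of u.)
Correct weak derivative would be u'(x) = 4*x - 2.


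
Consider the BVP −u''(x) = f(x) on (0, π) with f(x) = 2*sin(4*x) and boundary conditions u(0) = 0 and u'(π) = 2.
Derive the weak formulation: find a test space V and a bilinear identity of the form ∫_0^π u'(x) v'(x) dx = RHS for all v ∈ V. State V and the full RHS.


V = {v ∈ H^1(0, π) : v(0) = 0} (test functions vanish at x = 0 where u is specified); weak form: ∫_0^π u'v' dx = ∫_0^π (2*sin(4*x)) v dx + 2·v(π) for all v ∈ V.

Multiply both sides by a test function v and integrate from 0 to π:
  ∫_0^π −u''(x) v(x) dx = ∫_0^π f(x) v(x) dx.
Integrate the LHS by parts once:
  ∫_0^π −u'' v dx = −[u'(x) v(x)]_0^π + ∫_0^π u'(x) v'(x) dx.
Thus ∫_0^π u'(x) v'(x) dx = ∫_0^π f(x) v(x) dx + [u'(x) v(x)]_0^π.
Choose V so that boundary terms are either known or forced to vanish.
Mixed BC: u(0) = 0 (Dirichlet) and u'(π) = 2 (Neumann). Define V = {v ∈ H^1(0, π) : v(0) = 0}. Then [u' v]_0^π = u'(π)·v(π) − u'(0)·0 = 2·v(π).
Weak formulation: find u (satisfying any essential BC) such that ∫_0^π u'(x) v'(x) dx = ∫_0^π f v dx + 2·v(π) for all v ∈ V (Dirichlet at 0 absorbed into V; Neumann datum at x = π contributes the boundary term).
Substituting f(x) = 2*sin(4*x), the right-hand side is ∫_0^π (2*sin(4*x)) v dx + 2·v(π).


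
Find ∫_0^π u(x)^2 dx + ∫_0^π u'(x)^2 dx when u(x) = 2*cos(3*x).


||u||_{H^1(0,π)}^2 = 20*π

u'(x) = -6*sin(3*x).
Expand u² and (u')² and integrate term by term on (0, π), using: for integers n ≥ 1, ∫_0^π sin²(nx) dx = ∫_0^π cos²(nx) dx = π/2; for n ≠ n', ∫_0^π sin(nx)sin(n'x) dx = ∫_0^π cos(nx)cos(n'x) dx = 0; and by product-to-sum, ∫_0^π sin(nx)cos(n'x) dx = ½∫_0^π [sin((n+n')x) + sin((n−n')x)] dx, which is 0 when n+n' is even and 2n/(n²−n'²) when n+n' is odd (it need not vanish on (0, π)).
  u² squared terms: (2)²·∫cos(3x)² dx = 4·π/2 = 2*π.
  So ∫_0^π u² dx = 2*π.
  (u')² squared terms: (-6)²·∫sin(3x)² dx = 36·π/2 = 18*π.
  So ∫_0^π (u')² dx = 18*π.
||u||_{H^1}^2 = (2*π) + (18*π) = 20*π.


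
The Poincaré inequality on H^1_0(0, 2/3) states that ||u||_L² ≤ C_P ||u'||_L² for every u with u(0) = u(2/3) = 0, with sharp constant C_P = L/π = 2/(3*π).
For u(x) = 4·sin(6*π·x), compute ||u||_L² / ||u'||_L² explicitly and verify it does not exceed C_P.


||u||_L² / ||u'||_L² = 1/(6*π) < C_P = 2/(3*π).

u(x) = 4·sin(6*π·x), so u'(x) = 24*π*cos(6*π*x).
Writing u(x) = A·sin(kπx/L) with A = 4 and k = 4, use ∫_0^L sin²(kπx/L) dx = L/2 and ∫_0^L cos²(kπx/L) dx = L/2.
u² = 16·sin²(6*π·x) and (u')² = 576*π^2·cos²(6*π·x), and each of sin², cos² integrates to L/2 = 1/3 over (0, 2/3).
∫_0^2/3 u² dx = 16/3, so ||u||_L² = 4*sqrt(3)/3.
∫_0^2/3 (u')² dx = 192*π^2, so ||u'||_L² = 8*sqrt(3)*π.
Ratio ||u||_L² / ||u'||_L² = 1/(6*π).
Sharp Poincaré constant on H^1_0(0, 2/3) is C_P = L/π = 2/(3*π), achieved by sin(3*π/2·x).
This is the k = 4 harmonic; the ratio L/(kπ) is strictly less than C_P = L/π, consistent with the sharp inequality ||u||_L² ≤ C_P ||u'||_L².


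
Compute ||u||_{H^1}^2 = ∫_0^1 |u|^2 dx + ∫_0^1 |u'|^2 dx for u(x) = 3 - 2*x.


||u||_{H^1}^2 = 25/3

The H^1 norm (squared) on an interval (0, L) is
  ||u||_{H^1}^2 = ∫_0^L u(x)^2 dx + ∫_0^L u'(x)^2 dx.
Compute u'(x) = -2.
Then u(x)^2 = 4*x**2 - 12*x + 9 and u'(x)^2 = 4.
Integrate each monomial from 0 to 1 using ∫_0^1 c·x^n dx = c·1^(n+1)/(n+1):
  ∫_0^1 u(x)^2 dx = ∫_0^1 (4*x^2 - 12*x + 9) dx. Term by term:
    ∫_0^1 4*x^2 dx = 4/3;  ∫_0^1 -12*x dx = -6;  ∫_0^1 9 dx = 9.
  Sum: 4/3 − 6 + 9 = 13/3.
  ∫_0^1 u'(x)^2 dx = ∫_0^1 (4) dx. Term by term:
    ∫_0^1 4 dx = 4.
Adding: ||u||_{H^1}^2 = 13/3 + 4 = 25/3.


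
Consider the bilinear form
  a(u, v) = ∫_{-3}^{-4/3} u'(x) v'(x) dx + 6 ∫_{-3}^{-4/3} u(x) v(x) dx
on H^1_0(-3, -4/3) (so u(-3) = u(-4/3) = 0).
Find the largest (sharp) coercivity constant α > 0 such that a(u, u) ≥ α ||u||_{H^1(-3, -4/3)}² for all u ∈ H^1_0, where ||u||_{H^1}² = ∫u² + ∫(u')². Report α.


α = 1

Coercivity of a(·,·) on H^1_0(-3, -4/3) means a(u, u) ≥ α ||u||_{H^1}² for every u ∈ H^1_0.
The interval has length L = 5/3, and Poincaré/coercivity depend only on L. Here a(u, u) = ∫(u')² + (6)·∫u².
Here c = 6 ≥ 1, so a(u,u) = ∫(u')² + c∫u² ≥ ∫(u')² + ∫u² = ||u||_{H^1}², i.e. α = 1 works. No larger α is possible: a(u,u) ≥ α||u||_{H^1}² means (1−α)∫(u')² ≥ (α−c)∫u², and for the modes u_n = sin(nπ(x−x₀)/L) (x₀ the left endpoint) one has ∫u_n²/∫(u_n')² = (L/(nπ))² → 0, so a(u_n,u_n)/||u_n||_{H^1}² → 1. Hence the optimal constant is α = 1.
Therefore α = 1.


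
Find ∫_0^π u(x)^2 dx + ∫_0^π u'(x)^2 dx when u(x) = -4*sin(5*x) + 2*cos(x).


||u||_{H^1(0,π)}^2 = 212*π

u'(x) = -2*sin(x) - 20*cos(5*x).
Expand u² and (u')² and integrate term by term on (0, π), using: for integers n ≥ 1, ∫_0^π sin²(nx) dx = ∫_0^π cos²(nx) dx = π/2; for n ≠ n', ∫_0^π sin(nx)sin(n'x) dx = ∫_0^π cos(nx)cos(n'x) dx = 0; and by product-to-sum, ∫_0^π sin(nx)cos(n'x) dx = ½∫_0^π [sin((n+n')x) + sin((n−n')x)] dx, which is 0 when n+n' is even and 2n/(n²−n'²) when n+n' is odd (it need not vanish on (0, π)).
  u² squared terms: (-4)²·∫sin(5x)² dx = 16·π/2 = 8*π;  (2)²·∫cos(x)² dx = 4·π/2 = 2*π.
  u² cross terms: 2·(-4)·(2)·∫sin(5x)·cos(x) dx = -16·(0) = 0.
  So ∫_0^π u² dx = 8*π + 2*π + 0 = 10*π.
  (u')² squared terms: (-20)²·∫cos(5x)² dx = 400·π/2 = 200*π;  (-2)²·∫sin(x)² dx = 4·π/2 = 2*π.
  (u')² cross terms: 2·(-20)·(-2)·∫cos(5x)·sin(x) dx = 80·(0) = 0.
  So ∫_0^π (u')² dx = 200*π + 2*π + 0 = 202*π.
||u||_{H^1}^2 = (10*π) + (202*π) = 212*π.


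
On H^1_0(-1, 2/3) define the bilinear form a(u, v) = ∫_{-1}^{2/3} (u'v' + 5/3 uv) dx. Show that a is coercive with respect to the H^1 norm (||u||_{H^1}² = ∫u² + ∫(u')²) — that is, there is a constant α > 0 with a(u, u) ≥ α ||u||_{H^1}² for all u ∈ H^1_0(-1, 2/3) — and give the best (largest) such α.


α = 1

Coercivity of a(·,·) on H^1_0(-1, 2/3) means a(u, u) ≥ α ||u||_{H^1}² for every u ∈ H^1_0.
The interval has length L = 5/3, and Poincaré/coercivity depend only on L. Here a(u, u) = ∫(u')² + (5/3)·∫u².
Here c = 5/3 ≥ 1, so a(u,u) = ∫(u')² + c∫u² ≥ ∫(u')² + ∫u² = ||u||_{H^1}², i.e. α = 1 works. No larger α is possible: a(u,u) ≥ α||u||_{H^1}² means (1−α)∫(u')² ≥ (α−c)∫u², and for the modes u_n = sin(nπ(x−x₀)/L) (x₀ the left endpoint) one has ∫u_n²/∫(u_n')² = (L/(nπ))² → 0, so a(u_n,u_n)/||u_n||_{H^1}² → 1. Hence the optimal constant is α = 1.
Therefore α = 1.


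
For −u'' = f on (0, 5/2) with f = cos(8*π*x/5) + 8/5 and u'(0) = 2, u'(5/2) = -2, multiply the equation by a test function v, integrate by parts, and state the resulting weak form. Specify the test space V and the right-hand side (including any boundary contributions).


V = H^1(0, 5/2) (v unrestricted at boundary; u is determined up to an additive constant); weak form: ∫_0^5/2 u'v' dx = ∫_0^5/2 (cos(8*π*x/5) + 8/5) v dx − 2·v(5/2) − 2·v(0) for all v ∈ V.

Multiply both sides by a test function v and integrate from 0 to 5/2:
  ∫_0^5/2 −u''(x) v(x) dx = ∫_0^5/2 f(x) v(x) dx.
Integrate the LHS by parts once:
  ∫_0^5/2 −u'' v dx = −[u'(x) v(x)]_0^5/2 + ∫_0^5/2 u'(x) v'(x) dx.
Thus ∫_0^5/2 u'(x) v'(x) dx = ∫_0^5/2 f(x) v(x) dx + [u'(x) v(x)]_0^5/2.
Choose V so that boundary terms are either known or forced to vanish.
u has inhomogeneous Neumann u'(0) = 2, u'(5/2) = -2. [u' v]_0^5/2 = (-2)·v(5/2) − (2)·v(0) = − 2·v(5/2) − 2·v(0). Take V = H^1(0, 5/2); boundary term becomes part of RHS.
Weak formulation: find u (satisfying any essential BC) such that ∫_0^5/2 u'(x) v'(x) dx = ∫_0^5/2 f v dx − 2·v(5/2) − 2·v(0) for all v ∈ V (Neumann data are natural BCs: they enter the RHS as boundary terms).
Substituting f(x) = cos(8*π*x/5) + 8/5, the right-hand side is ∫_0^5/2 (cos(8*π*x/5) + 8/5) v dx − 2·v(5/2) − 2·v(0).
Compatibility check (pure Neumann): taking v ≡ 1 ∈ V gives 0 = ∫_0^5/2 f dx + (-2) − (2), i.e. ∫_0^5/2 f dx must equal u'(0) − u'(5/2) = 4. Indeed ∫_0^5/2 (cos(8*π*x/5) + 8/5) dx = 4, so the data are compatible. The solution is then unique only up to an additive constant (fix it e.g. by requiring ∫_0^5/2 u dx = 0).


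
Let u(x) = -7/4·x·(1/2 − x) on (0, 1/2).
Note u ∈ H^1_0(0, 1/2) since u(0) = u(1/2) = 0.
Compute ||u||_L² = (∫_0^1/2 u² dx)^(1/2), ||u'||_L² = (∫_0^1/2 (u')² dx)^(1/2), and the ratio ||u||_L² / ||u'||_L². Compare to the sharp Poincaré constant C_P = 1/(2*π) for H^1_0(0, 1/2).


||u||_L² / ||u'||_L² = sqrt(10)/20 < C_P = 1/(2*π).

u(x) = -7/4·x·(1/2 − x), so u'(x) = 7*x/2 - 7/8.
u(x) = -7/4·x·(1/2 − x) vanishes at x = 0 and x = 1/2, so u ∈ H^1_0(0, 1/2). Differentiate via the product rule and integrate the resulting polynomials term by term.
  ∫_0^1/2 u² dx = ∫_0^1/2 (49*x^4/16 - 49*x^3/16 + 49*x^2/64) dx. Term by term:
    ∫_0^1/2 49*x^4/16 dx = 49/2560;  ∫_0^1/2 -49*x^3/16 dx = -49/1024;  ∫_0^1/2 49*x^2/64 dx = 49/1536.
  Sum: 49/2560 − 49/1024 + 49/1536 = 49/15360.
  ∫_0^1/2 (u')² dx = ∫_0^1/2 (49*x^2/4 - 49*x/8 + 49/64) dx. Term by term:
    ∫_0^1/2 49*x^2/4 dx = 49/96;  ∫_0^1/2 -49*x/8 dx = -49/64;  ∫_0^1/2 49/64 dx = 49/128.
  Sum: 49/96 − 49/64 + 49/128 = 49/384.
∫_0^1/2 u² dx = 49/15360, so ||u||_L² = 7*sqrt(15)/480.
∫_0^1/2 (u')² dx = 49/384, so ||u'||_L² = 7*sqrt(6)/48.
Ratio ||u||_L² / ||u'||_L² = sqrt(10)/20.
Sharp Poincaré constant on H^1_0(0, 1/2) is C_P = L/π = 1/(2*π), achieved by sin(2*π·x).
A polynomial bump cannot attain the sharp Poincaré constant (only the first sine eigenfunction does), so the ratio is strictly less than C_P, consistent with ||u||_L² ≤ C_P ||u'||_L².


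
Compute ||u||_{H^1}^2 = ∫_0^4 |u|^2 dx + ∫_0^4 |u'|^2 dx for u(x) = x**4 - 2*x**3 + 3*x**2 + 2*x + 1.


||u||_{H^1}^2 = 10849724/315

The H^1 norm (squared) on an interval (0, L) is
  ||u||_{H^1}^2 = ∫_0^L u(x)^2 dx + ∫_0^L u'(x)^2 dx.
Compute u'(x) = 4*x**3 - 6*x**2 + 6*x + 2.
Then u(x)^2 = x**8 - 4*x**7 + 10*x**6 - 8*x**5 + 3*x**4 + 8*x**3 + 10*x**2 + 4*x + 1 and u'(x)^2 = 16*x**6 - 48*x**5 + 84*x**4 - 56*x**3 + 12*x**2 + 24*x + 4.
Integrate each monomial from 0 to 4 using ∫_0^4 c·x^n dx = c·4^(n+1)/(n+1):
  ∫_0^4 u(x)^2 dx = ∫_0^4 (x^8 - 4*x^7 + 10*x^6 - 8*x^5 + 3*x^4 + 8*x^3 + 10*x^2 + 4*x + 1) dx. Term by term:
    ∫_0^4 x^8 dx = 262144/9;  ∫_0^4 -4*x^7 dx = -32768;  ∫_0^4 10*x^6 dx = 163840/7;
    ∫_0^4 -8*x^5 dx = -16384/3;  ∫_0^4 3*x^4 dx = 3072/5;  ∫_0^4 8*x^3 dx = 512;
    ∫_0^4 10*x^2 dx = 640/3;  ∫_0^4 4*x dx = 32;  ∫_0^4 1 dx = 4.
  Sum: 262144/9 − 32768 + 163840/7 − 16384/3 + 3072/5 + 512 + 640/3 + 32 + 4 = 4938956/315.
  ∫_0^4 u'(x)^2 dx = ∫_0^4 (16*x^6 - 48*x^5 + 84*x^4 - 56*x^3 + 12*x^2 + 24*x + 4) dx. Term by term:
    ∫_0^4 16*x^6 dx = 262144/7;  ∫_0^4 -48*x^5 dx = -32768;  ∫_0^4 84*x^4 dx = 86016/5;
    ∫_0^4 -56*x^3 dx = -3584;  ∫_0^4 12*x^2 dx = 256;  ∫_0^4 24*x dx = 192;
    ∫_0^4 4 dx = 16.
  Sum: 262144/7 − 32768 + 86016/5 − 3584 + 256 + 192 + 16 = 656752/35.
Adding: ||u||_{H^1}^2 = 4938956/315 + 656752/35 = 10849724/315.


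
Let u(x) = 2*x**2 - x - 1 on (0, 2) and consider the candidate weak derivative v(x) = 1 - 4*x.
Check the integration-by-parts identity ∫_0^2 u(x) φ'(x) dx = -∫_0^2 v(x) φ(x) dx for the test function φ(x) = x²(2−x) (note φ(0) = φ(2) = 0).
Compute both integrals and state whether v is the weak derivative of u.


LHS = -76/15, RHS = 76/15. No, v is not the weak derivative of u.

u(x) = 2*x**2 - x - 1, classical derivative u'(x) = 4*x - 1.
φ(x) = x²(2−x), so φ'(x) = x*(4 - 3*x).
Note φ(0) = φ(2) = 0, so the boundary term u·φ vanishes.
LHS = ∫_0^2 u(x) φ'(x) dx = ∫_0^2 (-6*x^4 + 11*x^3 - x^2 - 4*x) dx. Term by term:
  ∫_0^2 -6*x^4 dx = -192/5;  ∫_0^2 11*x^3 dx = 44;  ∫_0^2 -x^2 dx = -8/3;
  ∫_0^2 -4*x dx = -8.
Sum: -192/5 + 44 − 8/3 − 8 = -76/15.
So LHS = -76/15.
∫_0^2 v(x) φ(x) dx = ∫_0^2 (4*x^4 - 9*x^3 + 2*x^2) dx. Term by term:
  ∫_0^2 4*x^4 dx = 128/5;  ∫_0^2 -9*x^3 dx = -36;  ∫_0^2 2*x^2 dx = 16/3.
Sum: 128/5 − 36 + 16/3 = -76/15.
So RHS = -∫_0^2 v(x) φ(x) dx = 76/15.
LHS − RHS = -152/15 ≠ 0, so the identity fails.
(For a valid weak derivative the identity must hold for EVERY test function, in particular this one. The failure shows v is NOT the weak derivative of u.)
Correct weak derivative would be u'(x) = 4*x - 1.


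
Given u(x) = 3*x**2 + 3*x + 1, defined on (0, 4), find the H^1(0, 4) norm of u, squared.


||u||_{H^1}^2 = 22296/5

The H^1 norm (squared) on an interval (0, L) is
  ||u||_{H^1}^2 = ∫_0^L u(x)^2 dx + ∫_0^L u'(x)^2 dx.
Compute u'(x) = 6*x + 3.
Then u(x)^2 = 9*x**4 + 18*x**3 + 15*x**2 + 6*x + 1 and u'(x)^2 = 36*x**2 + 36*x + 9.
Integrate each monomial from 0 to 4 using ∫_0^4 c·x^n dx = c·4^(n+1)/(n+1):
  ∫_0^4 u(x)^2 dx = ∫_0^4 (9*x^4 + 18*x^3 + 15*x^2 + 6*x + 1) dx. Term by term:
    ∫_0^4 9*x^4 dx = 9216/5;  ∫_0^4 18*x^3 dx = 1152;  ∫_0^4 15*x^2 dx = 320;
    ∫_0^4 6*x dx = 48;  ∫_0^4 1 dx = 4.
  Sum: 9216/5 + 1152 + 320 + 48 + 4 = 16836/5.
  ∫_0^4 u'(x)^2 dx = ∫_0^4 (36*x^2 + 36*x + 9) dx. Term by term:
    ∫_0^4 36*x^2 dx = 768;  ∫_0^4 36*x dx = 288;  ∫_0^4 9 dx = 36.
  Sum: 768 + 288 + 36 = 1092.
Adding: ||u||_{H^1}^2 = 16836/5 + 1092 = 22296/5.


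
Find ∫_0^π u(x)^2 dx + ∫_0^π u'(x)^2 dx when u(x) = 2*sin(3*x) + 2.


||u||_{H^1(0,π)}^2 = 16/3 + 24*π

u'(x) = 6*cos(3*x).
Expand u² and (u')² and integrate term by term on (0, π), using: for integers n ≥ 1, ∫_0^π sin²(nx) dx = ∫_0^π cos²(nx) dx = π/2; for n ≠ n', ∫_0^π sin(nx)sin(n'x) dx = ∫_0^π cos(nx)cos(n'x) dx = 0; and by product-to-sum, ∫_0^π sin(nx)cos(n'x) dx = ½∫_0^π [sin((n+n')x) + sin((n−n')x)] dx, which is 0 when n+n' is even and 2n/(n²−n'²) when n+n' is odd (it need not vanish on (0, π)). For the constant mode: ∫_0^π 1 dx = π, ∫_0^π cos(nx) dx = 0, ∫_0^π sin(nx) dx = (1−(−1)^n)/n.
  u² squared terms: (2)²·∫1 dx = 4·π = 4*π;  (2)²·∫sin(3x)² dx = 4·π/2 = 2*π.
  u² cross terms: 2·(2)·(2)·∫1·sin(3x) dx = 8·(2/3) = 16/3.
  So ∫_0^π u² dx = 4*π + 2*π + 16/3 = 16/3 + 6*π.
  (u')² squared terms: (6)²·∫cos(3x)² dx = 36·π/2 = 18*π.
  So ∫_0^π (u')² dx = 18*π.
||u||_{H^1}^2 = (16/3 + 6*π) + (18*π) = 16/3 + 24*π.


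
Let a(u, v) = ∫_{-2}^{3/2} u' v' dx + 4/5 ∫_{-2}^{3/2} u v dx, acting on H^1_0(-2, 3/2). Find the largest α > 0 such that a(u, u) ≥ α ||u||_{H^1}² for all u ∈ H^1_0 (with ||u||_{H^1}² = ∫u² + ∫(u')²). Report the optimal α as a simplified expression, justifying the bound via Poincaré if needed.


α = 4*(49 + 5*π^2)/(5*(4*π^2 + 49))

Coercivity of a(·,·) on H^1_0(-2, 3/2) means a(u, u) ≥ α ||u||_{H^1}² for every u ∈ H^1_0.
The interval has length L = 7/2, and Poincaré/coercivity depend only on L. Here a(u, u) = ∫(u')² + (4/5)·∫u².
Here 0 < c = 4/5 < 1. The condition a(u,u) ≥ α||u||_{H^1}² reads (1−α)∫(u')² ≥ (α−c)∫u². Any admissible α is ≤ 1 (rapidly oscillating u have ∫u²/∫(u')² → 0), and α = 1 would force 0 ≥ (1−c)∫u², impossible since c < 1; so 1−α > 0. By the sharp Poincaré inequality on H^1_0 of an interval of length L, ∫(u')² ≥ (π/L)²∫u² with equality for the first sine mode sin(π(x−x₀)/L) (x₀ the left endpoint), so the inequality holds for all u iff (1−α)(π/L)² ≥ α − c, i.e. α ≤ ((π/L)² + c)/((π/L)² + 1) = (1 + c(L/π)²)/(1 + (L/π)²). With (π/L)² = 4*π^2/49 and c = 4/5, the largest admissible constant is α = ((π/L)² + c)/((π/L)² + 1).
Simplifying, α = 4*(49 + 5*π^2)/(5*(4*π^2 + 49)).


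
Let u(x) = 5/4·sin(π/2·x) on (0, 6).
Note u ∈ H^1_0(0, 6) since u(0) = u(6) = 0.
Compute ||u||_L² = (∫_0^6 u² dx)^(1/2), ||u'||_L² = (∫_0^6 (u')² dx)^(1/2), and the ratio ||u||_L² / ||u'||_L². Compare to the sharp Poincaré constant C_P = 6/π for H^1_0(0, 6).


||u||_L² / ||u'||_L² = 2/π < C_P = 6/π.

u(x) = 5/4·sin(π/2·x), so u'(x) = 5*π*cos(π*x/2)/8.
Writing u(x) = A·sin(kπx/L) with A = 5/4 and k = 3, use ∫_0^L sin²(kπx/L) dx = L/2 and ∫_0^L cos²(kπx/L) dx = L/2.
u² = 25/16·sin²(π/2·x) and (u')² = 25*π^2/64·cos²(π/2·x), and each of sin², cos² integrates to L/2 = 3 over (0, 6).
∫_0^6 u² dx = 75/16, so ||u||_L² = 5*sqrt(3)/4.
∫_0^6 (u')² dx = 75*π^2/64, so ||u'||_L² = 5*sqrt(3)*π/8.
Ratio ||u||_L² / ||u'||_L² = 2/π.
Sharp Poincaré constant on H^1_0(0, 6) is C_P = L/π = 6/π, achieved by sin(π/6·x).
This is the k = 3 harmonic; the ratio L/(kπ) is strictly less than C_P = L/π, consistent with the sharp inequality ||u||_L² ≤ C_P ||u'||_L².


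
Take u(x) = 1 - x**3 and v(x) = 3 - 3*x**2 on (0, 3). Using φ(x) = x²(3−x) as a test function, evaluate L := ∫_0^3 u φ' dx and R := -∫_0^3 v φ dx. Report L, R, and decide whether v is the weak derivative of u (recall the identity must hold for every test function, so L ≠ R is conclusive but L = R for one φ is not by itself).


LHS = 729/10, RHS = 1053/20. No, v is not the weak derivative of u.

u(x) = 1 - x**3, classical derivative u'(x) = -3*x**2.
φ(x) = x²(3−x), so φ'(x) = 3*x*(2 - x).
Note φ(0) = φ(3) = 0, so the boundary term u·φ vanishes.
LHS = ∫_0^3 u(x) φ'(x) dx = ∫_0^3 (3*x^5 - 6*x^4 - 3*x^2 + 6*x) dx. Term by term:
  ∫_0^3 3*x^5 dx = 729/2;  ∫_0^3 -6*x^4 dx = -1458/5;  ∫_0^3 -3*x^2 dx = -27;
  ∫_0^3 6*x dx = 27.
Sum: 729/2 − 1458/5 − 27 + 27 = 729/10.
So LHS = 729/10.
∫_0^3 v(x) φ(x) dx = ∫_0^3 (3*x^5 - 9*x^4 - 3*x^3 + 9*x^2) dx. Term by term:
  ∫_0^3 3*x^5 dx = 729/2;  ∫_0^3 -9*x^4 dx = -2187/5;  ∫_0^3 -3*x^3 dx = -243/4;
  ∫_0^3 9*x^2 dx = 81.
Sum: 729/2 − 2187/5 − 243/4 + 81 = -1053/20.
So RHS = -∫_0^3 v(x) φ(x) dx = 1053/20.
LHS − RHS = 81/4 ≠ 0, so the identity fails.
(For a valid weak derivative the identity must hold for EVERY test function, in particular this one. The failure shows v is NOT the weak derivative of u.)
Correct weak derivative would be u'(x) = -3*x**2.


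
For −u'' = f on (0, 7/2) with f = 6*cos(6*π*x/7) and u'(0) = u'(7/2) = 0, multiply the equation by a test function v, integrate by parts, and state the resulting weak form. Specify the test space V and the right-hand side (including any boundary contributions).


V = H^1(0, 7/2) (no boundary constraint on v; u is determined up to an additive constant); weak form: ∫_0^7/2 u'v' dx = ∫_0^7/2 (6*cos(6*π*x/7)) v dx for all v ∈ V.

Multiply both sides by a test function v and integrate from 0 to 7/2:
  ∫_0^7/2 −u''(x) v(x) dx = ∫_0^7/2 f(x) v(x) dx.
Integrate the LHS by parts once:
  ∫_0^7/2 −u'' v dx = −[u'(x) v(x)]_0^7/2 + ∫_0^7/2 u'(x) v'(x) dx.
Thus ∫_0^7/2 u'(x) v'(x) dx = ∫_0^7/2 f(x) v(x) dx + [u'(x) v(x)]_0^7/2.
Choose V so that boundary terms are either known or forced to vanish.
u has homogeneous Neumann: u'(0) = u'(7/2) = 0. So [u' v]_0^7/2 = 0·v(7/2) − 0·v(0) = 0 for any v; take V = H^1(0, 7/2).
Weak formulation: find u (satisfying any essential BC) such that ∫_0^7/2 u'(x) v'(x) dx = ∫_0^7/2 f v dx for all v ∈ V (homogeneous Neumann, so boundary terms vanish).
Substituting f(x) = 6*cos(6*π*x/7), the right-hand side is ∫_0^7/2 (6*cos(6*π*x/7)) v dx.
Compatibility check (pure Neumann): taking v ≡ 1 ∈ V gives 0 = ∫_0^7/2 f dx + (0) − (0), i.e. ∫_0^7/2 f dx must equal u'(0) − u'(7/2) = 0. Indeed ∫_0^7/2 (6*cos(6*π*x/7)) dx = 0, so the data are compatible. The solution is then unique only up to an additive constant (fix it e.g. by requiring ∫_0^7/2 u dx = 0).


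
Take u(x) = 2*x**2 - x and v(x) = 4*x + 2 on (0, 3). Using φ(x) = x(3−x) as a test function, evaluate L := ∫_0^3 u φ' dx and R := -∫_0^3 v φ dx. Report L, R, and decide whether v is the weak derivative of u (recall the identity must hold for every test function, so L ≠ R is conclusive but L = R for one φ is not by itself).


LHS = -45/2, RHS = -36. No, v is not the weak derivative of u.

u(x) = 2*x**2 - x, classical derivative u'(x) = 4*x - 1.
φ(x) = x(3−x), so φ'(x) = 3 - 2*x.
Note φ(0) = φ(3) = 0, so the boundary term u·φ vanishes.
LHS = ∫_0^3 u(x) φ'(x) dx = ∫_0^3 (-4*x^3 + 8*x^2 - 3*x) dx. Term by term:
  ∫_0^3 -4*x^3 dx = -81;  ∫_0^3 8*x^2 dx = 72;  ∫_0^3 -3*x dx = -27/2.
Sum: -81 + 72 − 27/2 = -45/2.
So LHS = -45/2.
∫_0^3 v(x) φ(x) dx = ∫_0^3 (-4*x^3 + 10*x^2 + 6*x) dx. Term by term:
  ∫_0^3 -4*x^3 dx = -81;  ∫_0^3 10*x^2 dx = 90;  ∫_0^3 6*x dx = 27.
Sum: -81 + 90 + 27 = 36.
So RHS = -∫_0^3 v(x) φ(x) dx = -36.
LHS − RHS = 27/2 ≠ 0, so the identity fails.
(For a valid weak derivative the identity must hold for EVERY test function, in particular this one. The failure shows v is NOT the weak derivative of u.)
Correct weak derivative would be u'(x) = 4*x - 1.


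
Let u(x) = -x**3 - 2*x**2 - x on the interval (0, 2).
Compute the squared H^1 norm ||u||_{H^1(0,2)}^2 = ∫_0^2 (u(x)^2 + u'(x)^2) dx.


||u||_{H^1}^2 = 2438/7

The H^1 norm (squared) on an interval (0, L) is
  ||u||_{H^1}^2 = ∫_0^L u(x)^2 dx + ∫_0^L u'(x)^2 dx.
Compute u'(x) = -3*x**2 - 4*x - 1.
Then u(x)^2 = x**6 + 4*x**5 + 6*x**4 + 4*x**3 + x**2 and u'(x)^2 = 9*x**4 + 24*x**3 + 22*x**2 + 8*x + 1.
Integrate each monomial from 0 to 2 using ∫_0^2 c·x^n dx = c·2^(n+1)/(n+1):
  ∫_0^2 u(x)^2 dx = ∫_0^2 (x^6 + 4*x^5 + 6*x^4 + 4*x^3 + x^2) dx. Term by term:
    ∫_0^2 x^6 dx = 128/7;  ∫_0^2 4*x^5 dx = 128/3;  ∫_0^2 6*x^4 dx = 192/5;
    ∫_0^2 4*x^3 dx = 16;  ∫_0^2 x^2 dx = 8/3.
  Sum: 128/7 + 128/3 + 192/5 + 16 + 8/3 = 12392/105.
  ∫_0^2 u'(x)^2 dx = ∫_0^2 (9*x^4 + 24*x^3 + 22*x^2 + 8*x + 1) dx. Term by term:
    ∫_0^2 9*x^4 dx = 288/5;  ∫_0^2 24*x^3 dx = 96;  ∫_0^2 22*x^2 dx = 176/3;
    ∫_0^2 8*x dx = 16;  ∫_0^2 1 dx = 2.
  Sum: 288/5 + 96 + 176/3 + 16 + 2 = 3454/15.
Adding: ||u||_{H^1}^2 = 12392/105 + 3454/15 = 2438/7.


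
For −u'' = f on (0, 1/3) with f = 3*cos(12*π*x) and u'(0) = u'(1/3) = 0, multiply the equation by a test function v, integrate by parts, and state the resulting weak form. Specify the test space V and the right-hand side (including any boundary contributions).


V = H^1(0, 1/3) (no boundary constraint on v; u is determined up to an additive constant); weak form: ∫_0^1/3 u'v' dx = ∫_0^1/3 (3*cos(12*π*x)) v dx for all v ∈ V.

Multiply both sides by a test function v and integrate from 0 to 1/3:
  ∫_0^1/3 −u''(x) v(x) dx = ∫_0^1/3 f(x) v(x) dx.
Integrate the LHS by parts once:
  ∫_0^1/3 −u'' v dx = −[u'(x) v(x)]_0^1/3 + ∫_0^1/3 u'(x) v'(x) dx.
Thus ∫_0^1/3 u'(x) v'(x) dx = ∫_0^1/3 f(x) v(x) dx + [u'(x) v(x)]_0^1/3.
Choose V so that boundary terms are either known or forced to vanish.
u has homogeneous Neumann: u'(0) = u'(1/3) = 0. So [u' v]_0^1/3 = 0·v(1/3) − 0·v(0) = 0 for any v; take V = H^1(0, 1/3).
Weak formulation: find u (satisfying any essential BC) such that ∫_0^1/3 u'(x) v'(x) dx = ∫_0^1/3 f v dx for all v ∈ V (homogeneous Neumann, so boundary terms vanish).
Substituting f(x) = 3*cos(12*π*x), the right-hand side is ∫_0^1/3 (3*cos(12*π*x)) v dx.
Compatibility check (pure Neumann): taking v ≡ 1 ∈ V gives 0 = ∫_0^1/3 f dx + (0) − (0), i.e. ∫_0^1/3 f dx must equal u'(0) − u'(1/3) = 0. Indeed ∫_0^1/3 (3*cos(12*π*x)) dx = 0, so the data are compatible. The solution is then unique only up to an additive constant (fix it e.g. by requiring ∫_0^1/3 u dx = 0).


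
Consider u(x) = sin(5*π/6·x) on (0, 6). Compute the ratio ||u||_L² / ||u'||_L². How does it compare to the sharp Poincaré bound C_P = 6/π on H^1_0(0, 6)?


||u||_L² / ||u'||_L² = 6/(5*π) < C_P = 6/π.

u(x) = sin(5*π/6·x), so u'(x) = 5*π*cos(5*π*x/6)/6.
Writing u(x) = A·sin(kπx/L) with A = 1 and k = 5, use ∫_0^L sin²(kπx/L) dx = L/2 and ∫_0^L cos²(kπx/L) dx = L/2.
u² = 1·sin²(5*π/6·x) and (u')² = 25*π^2/36·cos²(5*π/6·x), and each of sin², cos² integrates to L/2 = 3 over (0, 6).
∫_0^6 u² dx = 3, so ||u||_L² = sqrt(3).
∫_0^6 (u')² dx = 25*π^2/12, so ||u'||_L² = 5*sqrt(3)*π/6.
Ratio ||u||_L² / ||u'||_L² = 6/(5*π).
Sharp Poincaré constant on H^1_0(0, 6) is C_P = L/π = 6/π, achieved by sin(π/6·x).
This is the k = 5 harmonic; the ratio L/(kπ) is strictly less than C_P = L/π, consistent with the sharp inequality ||u||_L² ≤ C_P ||u'||_L².


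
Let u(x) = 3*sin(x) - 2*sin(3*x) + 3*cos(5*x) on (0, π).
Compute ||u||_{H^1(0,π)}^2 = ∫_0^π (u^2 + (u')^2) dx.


||u||_{H^1(0,π)}^2 = 146*π

u'(x) = -15*sin(5*x) + 3*cos(x) - 6*cos(3*x).
Expand u² and (u')² and integrate term by term on (0, π), using: for integers n ≥ 1, ∫_0^π sin²(nx) dx = ∫_0^π cos²(nx) dx = π/2; for n ≠ n', ∫_0^π sin(nx)sin(n'x) dx = ∫_0^π cos(nx)cos(n'x) dx = 0; and by product-to-sum, ∫_0^π sin(nx)cos(n'x) dx = ½∫_0^π [sin((n+n')x) + sin((n−n')x)] dx, which is 0 when n+n' is even and 2n/(n²−n'²) when n+n' is odd (it need not vanish on (0, π)).
  u² squared terms: (-2)²·∫sin(3x)² dx = 4·π/2 = 2*π;  (3)²·∫cos(5x)² dx = 9·π/2 = 9*π/2;  (3)²·∫sin(x)² dx = 9·π/2 = 9*π/2.
  u² cross terms: 2·(-2)·(3)·∫sin(3x)·cos(5x) dx = -12·(0) = 0;  2·(-2)·(3)·∫sin(3x)·sin(x) dx = -12·(0) = 0;  2·(3)·(3)·∫cos(5x)·sin(x) dx = 18·(0) = 0.
  So ∫_0^π u² dx = 2*π + 9*π/2 + 9*π/2 + 0 + 0 + 0 = 11*π.
  (u')² squared terms: (-15)²·∫sin(5x)² dx = 225·π/2 = 225*π/2;  (-6)²·∫cos(3x)² dx = 36·π/2 = 18*π;  (3)²·∫cos(x)² dx = 9·π/2 = 9*π/2.
  (u')² cross terms: 2·(-15)·(-6)·∫sin(5x)·cos(3x) dx = 180·(0) = 0;  2·(-15)·(3)·∫sin(5x)·cos(x) dx = -90·(0) = 0;  2·(-6)·(3)·∫cos(3x)·cos(x) dx = -36·(0) = 0.
  So ∫_0^π (u')² dx = 225*π/2 + 18*π + 9*π/2 + 0 + 0 + 0 = 135*π.
||u||_{H^1}^2 = (11*π) + (135*π) = 146*π.


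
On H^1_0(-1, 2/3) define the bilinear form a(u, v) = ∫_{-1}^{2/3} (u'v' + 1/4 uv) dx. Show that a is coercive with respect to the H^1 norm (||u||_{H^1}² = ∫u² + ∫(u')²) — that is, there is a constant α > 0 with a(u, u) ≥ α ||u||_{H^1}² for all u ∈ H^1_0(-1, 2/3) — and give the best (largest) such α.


α = (25 + 36*π^2)/(4*(25 + 9*π^2))

Coercivity of a(·,·) on H^1_0(-1, 2/3) means a(u, u) ≥ α ||u||_{H^1}² for every u ∈ H^1_0.
The interval has length L = 5/3, and Poincaré/coercivity depend only on L. Here a(u, u) = ∫(u')² + (1/4)·∫u².
Here 0 < c = 1/4 < 1. The condition a(u,u) ≥ α||u||_{H^1}² reads (1−α)∫(u')² ≥ (α−c)∫u². Any admissible α is ≤ 1 (rapidly oscillating u have ∫u²/∫(u')² → 0), and α = 1 would force 0 ≥ (1−c)∫u², impossible since c < 1; so 1−α > 0. By the sharp Poincaré inequality on H^1_0 of an interval of length L, ∫(u')² ≥ (π/L)²∫u² with equality for the first sine mode sin(π(x−x₀)/L) (x₀ the left endpoint), so the inequality holds for all u iff (1−α)(π/L)² ≥ α − c, i.e. α ≤ ((π/L)² + c)/((π/L)² + 1) = (1 + c(L/π)²)/(1 + (L/π)²). With (π/L)² = 9*π^2/25 and c = 1/4, the largest admissible constant is α = ((π/L)² + c)/((π/L)² + 1).
Simplifying, α = (25 + 36*π^2)/(4*(25 + 9*π^2)).


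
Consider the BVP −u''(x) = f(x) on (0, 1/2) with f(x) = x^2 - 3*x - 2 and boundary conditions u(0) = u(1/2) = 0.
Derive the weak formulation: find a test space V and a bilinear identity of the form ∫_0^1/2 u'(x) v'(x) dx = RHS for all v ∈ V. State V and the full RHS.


V = H^1_0(0, 1/2) (so v(0) = v(1/2) = 0); weak form: ∫_0^1/2 u'v' dx = ∫_0^1/2 (x^2 - 3*x - 2) v dx for all v ∈ V.

Multiply both sides by a test function v and integrate from 0 to 1/2:
  ∫_0^1/2 −u''(x) v(x) dx = ∫_0^1/2 f(x) v(x) dx.
Integrate the LHS by parts once:
  ∫_0^1/2 −u'' v dx = −[u'(x) v(x)]_0^1/2 + ∫_0^1/2 u'(x) v'(x) dx.
Thus ∫_0^1/2 u'(x) v'(x) dx = ∫_0^1/2 f(x) v(x) dx + [u'(x) v(x)]_0^1/2.
Choose V so that boundary terms are either known or forced to vanish.
u is Dirichlet: u(0) = u(1/2) = 0. Let V = H^1_0(0, 1/2); then v(0) = v(1/2) = 0, and [u' v]_0^1/2 = 0.
Weak formulation: find u (satisfying any essential BC) such that ∫_0^1/2 u'(x) v'(x) dx = ∫_0^1/2 f v dx for all v ∈ V.
Substituting f(x) = x^2 - 3*x - 2, the right-hand side is ∫_0^1/2 (x^2 - 3*x - 2) v dx.


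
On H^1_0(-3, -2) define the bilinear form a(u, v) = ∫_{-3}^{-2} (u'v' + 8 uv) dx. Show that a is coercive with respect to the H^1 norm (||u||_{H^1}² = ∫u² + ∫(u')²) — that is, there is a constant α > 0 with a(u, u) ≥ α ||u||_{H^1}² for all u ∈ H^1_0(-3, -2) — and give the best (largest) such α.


α = 1

Coercivity of a(·,·) on H^1_0(-3, -2) means a(u, u) ≥ α ||u||_{H^1}² for every u ∈ H^1_0.
The interval has length L = 1, and Poincaré/coercivity depend only on L. Here a(u, u) = ∫(u')² + (8)·∫u².
Here c = 8 ≥ 1, so a(u,u) = ∫(u')² + c∫u² ≥ ∫(u')² + ∫u² = ||u||_{H^1}², i.e. α = 1 works. No larger α is possible: a(u,u) ≥ α||u||_{H^1}² means (1−α)∫(u')² ≥ (α−c)∫u², and for the modes u_n = sin(nπ(x−x₀)/L) (x₀ the left endpoint) one has ∫u_n²/∫(u_n')² = (L/(nπ))² → 0, so a(u_n,u_n)/||u_n||_{H^1}² → 1. Hence the optimal constant is α = 1.
Therefore α = 1.


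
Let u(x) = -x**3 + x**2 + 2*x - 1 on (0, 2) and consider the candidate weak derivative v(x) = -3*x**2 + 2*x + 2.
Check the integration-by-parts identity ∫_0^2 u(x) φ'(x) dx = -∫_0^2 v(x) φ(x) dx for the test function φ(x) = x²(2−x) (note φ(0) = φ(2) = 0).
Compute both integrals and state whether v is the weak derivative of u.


LHS = 8/15, RHS = 8/15. Yes, v = u' weakly.

u(x) = -x**3 + x**2 + 2*x - 1, classical derivative u'(x) = -3*x**2 + 2*x + 2.
φ(x) = x²(2−x), so φ'(x) = x*(4 - 3*x).
Note φ(0) = φ(2) = 0, so the boundary term u·φ vanishes.
LHS = ∫_0^2 u(x) φ'(x) dx = ∫_0^2 (3*x^5 - 7*x^4 - 2*x^3 + 11*x^2 - 4*x) dx. Term by term:
  ∫_0^2 3*x^5 dx = 32;  ∫_0^2 -7*x^4 dx = -224/5;  ∫_0^2 -2*x^3 dx = -8;
  ∫_0^2 11*x^2 dx = 88/3;  ∫_0^2 -4*x dx = -8.
Sum: 32 − 224/5 − 8 + 88/3 − 8 = 8/15.
So LHS = 8/15.
∫_0^2 v(x) φ(x) dx = ∫_0^2 (3*x^5 - 8*x^4 + 2*x^3 + 4*x^2) dx. Term by term:
  ∫_0^2 3*x^5 dx = 32;  ∫_0^2 -8*x^4 dx = -256/5;  ∫_0^2 2*x^3 dx = 8;
  ∫_0^2 4*x^2 dx = 32/3.
Sum: 32 − 256/5 + 8 + 32/3 = -8/15.
So RHS = -∫_0^2 v(x) φ(x) dx = 8/15.
LHS = RHS, so the identity holds for this test φ.
Moreover u is smooth here and v(x) = u'(x) = -3*x**2 + 2*x + 2 pointwise, so the identity holds for every test function. Hence v is the weak derivative of u.


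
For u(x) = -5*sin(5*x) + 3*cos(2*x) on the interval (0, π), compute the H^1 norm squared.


||u||_{H^1(0,π)}^2 = -500/7 + 695*π/2

u'(x) = -6*sin(2*x) - 25*cos(5*x).
Expand u² and (u')² and integrate term by term on (0, π), using: for integers n ≥ 1, ∫_0^π sin²(nx) dx = ∫_0^π cos²(nx) dx = π/2; for n ≠ n', ∫_0^π sin(nx)sin(n'x) dx = ∫_0^π cos(nx)cos(n'x) dx = 0; and by product-to-sum, ∫_0^π sin(nx)cos(n'x) dx = ½∫_0^π [sin((n+n')x) + sin((n−n')x)] dx, which is 0 when n+n' is even and 2n/(n²−n'²) when n+n' is odd (it need not vanish on (0, π)).
  u² squared terms: (-5)²·∫sin(5x)² dx = 25·π/2 = 25*π/2;  (3)²·∫cos(2x)² dx = 9·π/2 = 9*π/2.
  u² cross terms: 2·(-5)·(3)·∫sin(5x)·cos(2x) dx = -30·(10/21) = -100/7.
  So ∫_0^π u² dx = 25*π/2 + 9*π/2 − 100/7 = -100/7 + 17*π.
  (u')² squared terms: (-25)²·∫cos(5x)² dx = 625·π/2 = 625*π/2;  (-6)²·∫sin(2x)² dx = 36·π/2 = 18*π.
  (u')² cross terms: 2·(-25)·(-6)·∫cos(5x)·sin(2x) dx = 300·(-4/21) = -400/7.
  So ∫_0^π (u')² dx = 625*π/2 + 18*π − 400/7 = -400/7 + 661*π/2.
||u||_{H^1}^2 = (-100/7 + 17*π) + (-400/7 + 661*π/2) = -500/7 + 695*π/2.


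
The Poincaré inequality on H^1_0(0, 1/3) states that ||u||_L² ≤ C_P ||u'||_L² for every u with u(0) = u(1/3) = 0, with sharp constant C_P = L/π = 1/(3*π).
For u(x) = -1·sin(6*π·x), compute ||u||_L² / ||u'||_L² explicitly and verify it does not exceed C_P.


||u||_L² / ||u'||_L² = 1/(6*π) < C_P = 1/(3*π).

u(x) = -1·sin(6*π·x), so u'(x) = -6*π*cos(6*π*x).
Writing u(x) = A·sin(kπx/L) with A = -1 and k = 2, use ∫_0^L sin²(kπx/L) dx = L/2 and ∫_0^L cos²(kπx/L) dx = L/2.
u² = 1·sin²(6*π·x) and (u')² = 36*π^2·cos²(6*π·x), and each of sin², cos² integrates to L/2 = 1/6 over (0, 1/3).
∫_0^1/3 u² dx = 1/6, so ||u||_L² = sqrt(6)/6.
∫_0^1/3 (u')² dx = 6*π^2, so ||u'||_L² = sqrt(6)*π.
Ratio ||u||_L² / ||u'||_L² = 1/(6*π).
Sharp Poincaré constant on H^1_0(0, 1/3) is C_P = L/π = 1/(3*π), achieved by sin(3*π·x).
This is the k = 2 harmonic; the ratio L/(kπ) is strictly less than C_P = L/π, consistent with the sharp inequality ||u||_L² ≤ C_P ||u'||_L².


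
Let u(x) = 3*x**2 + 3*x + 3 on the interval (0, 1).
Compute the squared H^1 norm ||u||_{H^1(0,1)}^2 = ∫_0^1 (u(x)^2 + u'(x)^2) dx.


||u||_{H^1}^2 = 723/10

The H^1 norm (squared) on an interval (0, L) is
  ||u||_{H^1}^2 = ∫_0^L u(x)^2 dx + ∫_0^L u'(x)^2 dx.
Compute u'(x) = 6*x + 3.
Then u(x)^2 = 9*x**4 + 18*x**3 + 27*x**2 + 18*x + 9 and u'(x)^2 = 36*x**2 + 36*x + 9.
Integrate each monomial from 0 to 1 using ∫_0^1 c·x^n dx = c·1^(n+1)/(n+1):
  ∫_0^1 u(x)^2 dx = ∫_0^1 (9*x^4 + 18*x^3 + 27*x^2 + 18*x + 9) dx. Term by term:
    ∫_0^1 9*x^4 dx = 9/5;  ∫_0^1 18*x^3 dx = 9/2;  ∫_0^1 27*x^2 dx = 9;
    ∫_0^1 18*x dx = 9;  ∫_0^1 9 dx = 9.
  Sum: 9/5 + 9/2 + 9 + 9 + 9 = 333/10.
  ∫_0^1 u'(x)^2 dx = ∫_0^1 (36*x^2 + 36*x + 9) dx. Term by term:
    ∫_0^1 36*x^2 dx = 12;  ∫_0^1 36*x dx = 18;  ∫_0^1 9 dx = 9.
  Sum: 12 + 18 + 9 = 39.
Adding: ||u||_{H^1}^2 = 333/10 + 39 = 723/10.


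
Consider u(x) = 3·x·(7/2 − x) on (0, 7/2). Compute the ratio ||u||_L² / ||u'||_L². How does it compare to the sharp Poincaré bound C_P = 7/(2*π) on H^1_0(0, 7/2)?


||u||_L² / ||u'||_L² = 7*sqrt(10)/20 < C_P = 7/(2*π).

u(x) = 3·x·(7/2 − x), so u'(x) = 21/2 - 6*x.
u(x) = 3·x·(7/2 − x) vanishes at x = 0 and x = 7/2, so u ∈ H^1_0(0, 7/2). Differentiate via the product rule and integrate the resulting polynomials term by term.
  ∫_0^7/2 u² dx = ∫_0^7/2 (9*x^4 - 63*x^3 + 441*x^2/4) dx. Term by term:
    ∫_0^7/2 9*x^4 dx = 151263/160;  ∫_0^7/2 -63*x^3 dx = -151263/64;  ∫_0^7/2 441*x^2/4 dx = 50421/32.
  Sum: 151263/160 − 151263/64 + 50421/32 = 50421/320.
  ∫_0^7/2 (u')² dx = ∫_0^7/2 (36*x^2 - 126*x + 441/4) dx. Term by term:
    ∫_0^7/2 36*x^2 dx = 1029/2;  ∫_0^7/2 -126*x dx = -3087/4;  ∫_0^7/2 441/4 dx = 3087/8.
  Sum: 1029/2 − 3087/4 + 3087/8 = 1029/8.
∫_0^7/2 u² dx = 50421/320, so ||u||_L² = 49*sqrt(105)/40.
∫_0^7/2 (u')² dx = 1029/8, so ||u'||_L² = 7*sqrt(42)/4.
Ratio ||u||_L² / ||u'||_L² = 7*sqrt(10)/20.
Sharp Poincaré constant on H^1_0(0, 7/2) is C_P = L/π = 7/(2*π), achieved by sin(2*π/7·x).
A polynomial bump cannot attain the sharp Poincaré constant (only the first sine eigenfunction does), so the ratio is strictly less than C_P, consistent with ||u||_L² ≤ C_P ||u'||_L².


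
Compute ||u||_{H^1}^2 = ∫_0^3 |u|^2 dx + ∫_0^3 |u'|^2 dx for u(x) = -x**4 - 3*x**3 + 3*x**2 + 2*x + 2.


||u||_{H^1}^2 = 2545689/140

The H^1 norm (squared) on an interval (0, L) is
  ||u||_{H^1}^2 = ∫_0^L u(x)^2 dx + ∫_0^L u'(x)^2 dx.
Compute u'(x) = -4*x**3 - 9*x**2 + 6*x + 2.
Then u(x)^2 = x**8 + 6*x**7 + 3*x**6 - 22*x**5 - 7*x**4 + 16*x**2 + 8*x + 4 and u'(x)^2 = 16*x**6 + 72*x**5 + 33*x**4 - 124*x**3 + 24*x + 4.
Integrate each monomial from 0 to 3 using ∫_0^3 c·x^n dx = c·3^(n+1)/(n+1):
  ∫_0^3 u(x)^2 dx = ∫_0^3 (x^8 + 6*x^7 + 3*x^6 - 22*x^5 - 7*x^4 + 16*x^2 + 8*x + 4) dx. Term by term:
    ∫_0^3 x^8 dx = 2187;  ∫_0^3 6*x^7 dx = 19683/4;  ∫_0^3 3*x^6 dx = 6561/7;
    ∫_0^3 -22*x^5 dx = -2673;  ∫_0^3 -7*x^4 dx = -1701/5;  ∫_0^3 16*x^2 dx = 144;
    ∫_0^3 8*x dx = 36;  ∫_0^3 4 dx = 12.
  Sum: 2187 + 19683/4 + 6561/7 − 2673 − 1701/5 + 144 + 36 + 12 = 731337/140.
  ∫_0^3 u'(x)^2 dx = ∫_0^3 (16*x^6 + 72*x^5 + 33*x^4 - 124*x^3 + 24*x + 4) dx. Term by term:
    ∫_0^3 16*x^6 dx = 34992/7;  ∫_0^3 72*x^5 dx = 8748;  ∫_0^3 33*x^4 dx = 8019/5;
    ∫_0^3 -124*x^3 dx = -2511;  ∫_0^3 24*x dx = 108;  ∫_0^3 4 dx = 12.
  Sum: 34992/7 + 8748 + 8019/5 − 2511 + 108 + 12 = 453588/35.
Adding: ||u||_{H^1}^2 = 731337/140 + 453588/35 = 2545689/140.


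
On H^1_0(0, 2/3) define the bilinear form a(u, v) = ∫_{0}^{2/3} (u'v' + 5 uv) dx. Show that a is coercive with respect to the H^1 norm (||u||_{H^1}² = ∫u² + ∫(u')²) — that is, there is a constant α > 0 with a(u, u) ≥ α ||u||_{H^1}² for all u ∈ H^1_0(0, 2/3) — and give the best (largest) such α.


α = 1

Coercivity of a(·,·) on H^1_0(0, 2/3) means a(u, u) ≥ α ||u||_{H^1}² for every u ∈ H^1_0.
The interval has length L = 2/3, and Poincaré/coercivity depend only on L. Here a(u, u) = ∫(u')² + (5)·∫u².
Here c = 5 ≥ 1, so a(u,u) = ∫(u')² + c∫u² ≥ ∫(u')² + ∫u² = ||u||_{H^1}², i.e. α = 1 works. No larger α is possible: a(u,u) ≥ α||u||_{H^1}² means (1−α)∫(u')² ≥ (α−c)∫u², and for the modes u_n = sin(nπ(x−x₀)/L) (x₀ the left endpoint) one has ∫u_n²/∫(u_n')² = (L/(nπ))² → 0, so a(u_n,u_n)/||u_n||_{H^1}² → 1. Hence the optimal constant is α = 1.
Therefore α = 1.


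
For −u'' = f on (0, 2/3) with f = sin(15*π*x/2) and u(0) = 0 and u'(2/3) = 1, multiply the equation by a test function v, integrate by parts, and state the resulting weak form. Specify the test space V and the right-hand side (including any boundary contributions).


V = {v ∈ H^1(0, 2/3) : v(0) = 0} (test functions vanish at x = 0 where u is specified); weak form: ∫_0^2/3 u'v' dx = ∫_0^2/3 (sin(15*π*x/2)) v dx + v(2/3) for all v ∈ V.

Multiply both sides by a test function v and integrate from 0 to 2/3:
  ∫_0^2/3 −u''(x) v(x) dx = ∫_0^2/3 f(x) v(x) dx.
Integrate the LHS by parts once:
  ∫_0^2/3 −u'' v dx = −[u'(x) v(x)]_0^2/3 + ∫_0^2/3 u'(x) v'(x) dx.
Thus ∫_0^2/3 u'(x) v'(x) dx = ∫_0^2/3 f(x) v(x) dx + [u'(x) v(x)]_0^2/3.
Choose V so that boundary terms are either known or forced to vanish.
Mixed BC: u(0) = 0 (Dirichlet) and u'(2/3) = 1 (Neumann). Define V = {v ∈ H^1(0, 2/3) : v(0) = 0}. Then [u' v]_0^2/3 = u'(2/3)·v(2/3) − u'(0)·0 = v(2/3).
Weak formulation: find u (satisfying any essential BC) such that ∫_0^2/3 u'(x) v'(x) dx = ∫_0^2/3 f v dx + v(2/3) for all v ∈ V (Dirichlet at 0 absorbed into V; Neumann datum at x = 2/3 contributes the boundary term).
Substituting f(x) = sin(15*π*x/2), the right-hand side is ∫_0^2/3 (sin(15*π*x/2)) v dx + v(2/3).
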